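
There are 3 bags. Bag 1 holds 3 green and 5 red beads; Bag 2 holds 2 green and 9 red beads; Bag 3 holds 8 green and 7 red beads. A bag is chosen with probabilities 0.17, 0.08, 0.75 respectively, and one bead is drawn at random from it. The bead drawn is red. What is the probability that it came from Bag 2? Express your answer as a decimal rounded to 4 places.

Posterior probability ≈ 0.1255

Tabulate prior·likelihood by source: [1] prior 0.17, lik 0.625, product 0.1063; [2] prior 0.08, lik 0.8182, product 0.06545; [3] prior 0.75, lik 0.4667, product 0.3500.
Normalizing constant = 0.52170; the posterior for Bag 2 is its product over the sum, 0.06545/0.52170 = 0.1255.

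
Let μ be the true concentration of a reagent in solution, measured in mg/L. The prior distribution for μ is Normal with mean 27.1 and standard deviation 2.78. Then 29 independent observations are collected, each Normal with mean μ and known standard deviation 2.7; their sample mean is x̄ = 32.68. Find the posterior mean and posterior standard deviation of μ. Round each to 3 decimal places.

With known σ, the Normal prior is conjugate. Weight on the data is w = (n/σ²)/(n/σ² + 1/τ₀²) = 3.97805/(3.97805+0.129393) = 0.96850.
Posterior mean = w·x̄ + (1−w)·μ₀ = 0.96850·32.68 + 0.031502·27.1 = 32.504. Posterior variance = 1/(3.97805+0.129393) = 0.243460, so SD = 0.493.

Posterior mean ≈ 32.504; posterior SD ≈ 0.493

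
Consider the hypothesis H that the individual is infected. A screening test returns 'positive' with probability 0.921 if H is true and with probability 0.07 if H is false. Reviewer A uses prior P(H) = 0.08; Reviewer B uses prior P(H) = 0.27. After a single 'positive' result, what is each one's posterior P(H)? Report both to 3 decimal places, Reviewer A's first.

The likelihood ratio for a 'positive' result is 0.921/0.07 = 13.157.
Reviewer A: prior odds 0.08/0.92 = 0.086957; posterior odds 1.1441; posterior probability 0.534.
Reviewer B: prior odds 0.27/0.73 = 0.36986; posterior odds 4.8663; posterior probability 0.830.

Reviewer A: 0.534; Reviewer B: 0.830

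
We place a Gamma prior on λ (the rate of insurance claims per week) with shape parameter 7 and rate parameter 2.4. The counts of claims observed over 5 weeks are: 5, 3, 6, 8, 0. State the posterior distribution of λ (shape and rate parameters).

The Poisson likelihood adds the total count to the shape and the number of exposure periods to the rate. Here ∑xᵢ = 22 and n = 5, so shape 7→29 and rate 2.4→7.4.

Posterior: Gamma(shape=29, rate=7.4)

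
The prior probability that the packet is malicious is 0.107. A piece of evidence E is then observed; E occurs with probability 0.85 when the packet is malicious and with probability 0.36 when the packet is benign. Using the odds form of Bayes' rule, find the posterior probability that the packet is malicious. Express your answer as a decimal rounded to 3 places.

Prior odds = 0.107/(1−0.107) = 0.11982. In log-odds, ln(0.11982) = -2.1218.
Add log likelihood ratio: ln(2.3611) = 0.85913.
Posterior log-odds = -1.2626, so posterior odds = exp(-1.2626) = 0.28291. Converting, P(H|E) = 0.28291/1.2829 = 0.221.

Posterior probability ≈ 0.221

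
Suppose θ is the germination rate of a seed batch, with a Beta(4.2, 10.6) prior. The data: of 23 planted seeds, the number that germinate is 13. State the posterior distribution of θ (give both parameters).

Posterior: Beta(17.2, 20.6)

The binomial likelihood is conjugate to the Beta prior: with 13 successes and 10 failures, the posterior is Beta(4.2+13, 10.6+10) = Beta(17.2, 20.6).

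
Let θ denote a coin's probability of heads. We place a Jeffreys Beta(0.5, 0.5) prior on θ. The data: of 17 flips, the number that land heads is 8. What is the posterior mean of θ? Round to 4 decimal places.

Observing 8 successes and 9 failures updates Beta(0.5, 0.5) by adding the success and failure counts to the two shape parameters: α = 0.5+8 = 8.5, β = 0.5+9 = 9.5.
Posterior mean = α/(α+β) = 8.5/18 = 0.4722.

Posterior mean ≈ 0.4722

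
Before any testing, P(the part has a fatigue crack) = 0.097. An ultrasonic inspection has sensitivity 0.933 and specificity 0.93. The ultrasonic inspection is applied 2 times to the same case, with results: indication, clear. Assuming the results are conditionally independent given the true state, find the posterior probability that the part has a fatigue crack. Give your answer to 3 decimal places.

Posterior P(H) ≈ 0.094

Let H be the event that the part has a fatigue crack; start with P(H) = 0.097. P('indication'|H) = 0.933, P('indication'|¬H) = 0.07.
Update on result 1 ('indication'): P(H) ← 0.933·0.0970 / (0.933·0.0970 + 0.07·0.9030) = 0.090501/0.15371 = 0.5888.
Update on result 2 ('clear'): P(H) ← 0.067·0.5888 / (0.067·0.5888 + 0.93·0.4112) = 0.039448/0.42189 = 0.0935.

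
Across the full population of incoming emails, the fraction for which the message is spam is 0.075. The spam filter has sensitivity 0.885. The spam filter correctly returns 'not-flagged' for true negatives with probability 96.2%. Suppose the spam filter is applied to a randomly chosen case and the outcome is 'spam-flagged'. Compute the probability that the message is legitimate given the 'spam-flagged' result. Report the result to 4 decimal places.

P(¬H | E) ≈ 0.3462

Write H for 'the message is spam'. Prior odds H:¬H = 0.075/0.925 = 0.081081. For the 'spam-flagged' outcome, the likelihood ratio is 0.885/0.038 = 23.289.
Posterior odds = 0.081081 × 23.289 = 1.8883, so P(H|E) = 1.8883/(1+1.8883) = 0.6538. Then P(¬H|E) = 1 − 0.6538 = 0.3462.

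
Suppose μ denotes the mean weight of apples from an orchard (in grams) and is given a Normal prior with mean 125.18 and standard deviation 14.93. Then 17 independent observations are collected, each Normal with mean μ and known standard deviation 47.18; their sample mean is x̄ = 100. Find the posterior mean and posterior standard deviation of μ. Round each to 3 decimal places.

With known σ, the Normal prior is conjugate. Weight on the data is w = (n/σ²)/(n/σ² + 1/τ₀²) = 0.00763718/(0.00763718+0.00448622) = 0.62995.
Posterior mean = w·x̄ + (1−w)·μ₀ = 0.62995·100 + 0.37005·125.18 = 109.318. Posterior variance = 1/(0.00763718+0.00448622) = 82.4851, so SD = 9.082.

Posterior mean ≈ 109.318; posterior SD ≈ 9.082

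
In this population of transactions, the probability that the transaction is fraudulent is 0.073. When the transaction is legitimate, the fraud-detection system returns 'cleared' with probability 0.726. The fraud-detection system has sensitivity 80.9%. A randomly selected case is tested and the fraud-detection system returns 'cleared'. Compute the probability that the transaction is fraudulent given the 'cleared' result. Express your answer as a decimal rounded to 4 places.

P(H | E) ≈ 0.0203

Let H be the event that the transaction is fraudulent. P(H) = 0.073, so P(¬H) = 0.927. With E the 'cleared' result, P(E|H) = 0.191 and P(E|¬H) = 0.726.
P(E) = 0.191·0.073 + 0.726·0.927 = 0.013943 + 0.67300 = 0.68695.
By Bayes' theorem, P(H|E) = 0.013943 / 0.68695 = 0.0203.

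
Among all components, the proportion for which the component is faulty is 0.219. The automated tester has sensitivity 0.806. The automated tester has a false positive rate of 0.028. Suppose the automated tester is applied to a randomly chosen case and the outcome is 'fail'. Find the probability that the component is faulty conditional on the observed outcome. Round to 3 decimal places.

Write H for 'the component is faulty'. Prior odds H:¬H = 0.219/0.781 = 0.28041. For the 'fail' outcome, the likelihood ratio is 0.806/0.028 = 28.786.
Posterior odds = 0.28041 × 28.786 = 8.0718, so P(H|E) = 8.0718/(1+8.0718) = 0.890.

P(H | E) ≈ 0.890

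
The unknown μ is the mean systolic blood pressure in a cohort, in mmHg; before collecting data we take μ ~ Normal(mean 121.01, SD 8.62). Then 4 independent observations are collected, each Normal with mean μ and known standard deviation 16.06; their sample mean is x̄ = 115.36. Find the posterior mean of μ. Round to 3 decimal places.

Prior precision 1/τ₀² = 1/8.62² = 0.0134582; data precision n/σ² = 4/16.06² = 0.0155085.
Posterior precision = 0.0134582 + 0.0155085 = 0.0289666.
Posterior mean = (0.0134582·121.01 + 0.0155085·115.36) / 0.0289666 = 117.985.

Posterior mean ≈ 117.985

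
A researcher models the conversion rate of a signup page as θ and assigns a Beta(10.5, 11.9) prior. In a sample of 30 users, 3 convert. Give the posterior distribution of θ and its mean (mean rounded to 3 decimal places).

The binomial likelihood is conjugate to the Beta prior: with 3 successes and 27 failures, the posterior is Beta(10.5+3, 11.9+27) = Beta(13.5, 38.9).
E[θ | data] = 13.5/(13.5+38.9) = 0.258.

Posterior: Beta(13.5, 38.9); mean ≈ 0.258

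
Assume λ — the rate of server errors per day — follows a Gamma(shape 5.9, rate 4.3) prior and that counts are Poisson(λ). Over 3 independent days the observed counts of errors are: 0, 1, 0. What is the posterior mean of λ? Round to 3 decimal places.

Posterior mean ≈ 0.945

The Poisson likelihood adds the total count to the shape and the number of exposure periods to the rate. Here ∑xᵢ = 1 and n = 3, so shape 5.9→6.9 and rate 4.3→7.3.
E[λ | data] = 6.9/7.3 = 0.945.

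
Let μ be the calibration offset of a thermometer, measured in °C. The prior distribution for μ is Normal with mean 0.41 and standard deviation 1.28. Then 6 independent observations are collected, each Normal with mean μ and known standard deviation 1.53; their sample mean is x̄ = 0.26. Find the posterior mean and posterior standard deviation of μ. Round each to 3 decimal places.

With known σ, the Normal prior is conjugate. Weight on the data is w = (n/σ²)/(n/σ² + 1/τ₀²) = 2.56312/(2.56312+0.610352) = 0.80767.
Posterior mean = w·x̄ + (1−w)·μ₀ = 0.80767·0.26 + 0.19233·0.41 = 0.289. Posterior variance = 1/(2.56312+0.610352) = 0.315113, so SD = 0.561.

Posterior mean ≈ 0.289; posterior SD ≈ 0.561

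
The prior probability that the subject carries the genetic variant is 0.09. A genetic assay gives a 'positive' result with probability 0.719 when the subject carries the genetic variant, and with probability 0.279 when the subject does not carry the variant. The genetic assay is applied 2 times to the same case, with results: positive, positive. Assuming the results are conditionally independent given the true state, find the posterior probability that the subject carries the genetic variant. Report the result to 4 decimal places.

With H the event that the subject carries the genetic variant, the joint likelihood of the observed sequence is P(data|H) = 0.719·0.719 = 0.51696 and P(data|¬H) = 0.279·0.279 = 0.077841.
Bayes: P(H|data) = 0.09·0.51696 / (0.09·0.51696 + 0.91·0.077841) = 0.046526/0.11736 = 0.3964.

Posterior P(H) ≈ 0.3964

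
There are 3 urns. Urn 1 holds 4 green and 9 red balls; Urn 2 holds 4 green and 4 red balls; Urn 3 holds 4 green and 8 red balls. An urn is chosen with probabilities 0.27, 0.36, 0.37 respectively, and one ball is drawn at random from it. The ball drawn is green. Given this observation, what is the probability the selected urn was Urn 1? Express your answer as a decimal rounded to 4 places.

Tabulate prior·likelihood by source: [1] prior 0.27, lik 0.3077, product 0.08308; [2] prior 0.36, lik 0.5, product 0.1800; [3] prior 0.37, lik 0.3333, product 0.1233.
Normalizing constant = 0.38641; the posterior for Urn 1 is its product over the sum, 0.08308/0.38641 = 0.2150.

Posterior probability ≈ 0.2150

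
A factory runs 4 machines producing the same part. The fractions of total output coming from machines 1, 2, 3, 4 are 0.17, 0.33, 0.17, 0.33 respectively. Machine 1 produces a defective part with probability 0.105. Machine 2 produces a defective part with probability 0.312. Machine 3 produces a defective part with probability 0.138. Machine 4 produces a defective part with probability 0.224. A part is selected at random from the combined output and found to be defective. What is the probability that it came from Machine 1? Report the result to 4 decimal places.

Posterior probability ≈ 0.0818

P(defective|M1) = 0.105; P(defective|M2) = 0.312; P(defective|M3) = 0.138; P(defective|M4) = 0.224.
Prior × likelihood for each source: 0.17·0.105=0.01785, 0.33·0.312=0.1030, 0.17·0.138=0.02346, 0.33·0.224=0.07392. Summing gives P(defective) = 0.21819.
P(Machine 1 | defective) = 0.01785 / 0.21819 = 0.0818.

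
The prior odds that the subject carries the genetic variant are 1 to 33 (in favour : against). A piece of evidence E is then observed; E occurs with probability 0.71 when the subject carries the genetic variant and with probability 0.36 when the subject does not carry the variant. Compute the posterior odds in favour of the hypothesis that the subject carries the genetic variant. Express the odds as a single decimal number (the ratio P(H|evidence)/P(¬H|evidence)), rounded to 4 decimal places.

Prior odds = 1/33 = 0.030303.
Likelihood ratio for E = 0.71/0.36 = 1.9722.
Posterior odds = prior odds × LR = 0.059764.

Posterior odds ≈ 0.0598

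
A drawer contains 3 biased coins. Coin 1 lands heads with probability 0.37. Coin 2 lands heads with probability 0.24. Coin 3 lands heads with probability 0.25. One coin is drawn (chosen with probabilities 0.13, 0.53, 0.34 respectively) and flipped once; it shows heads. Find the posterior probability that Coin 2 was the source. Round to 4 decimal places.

Posterior probability ≈ 0.4887

P(heads|C1) = 0.37; P(heads|C2) = 0.24; P(heads|C3) = 0.25.
Prior × likelihood for each source: 0.13·0.37=0.04810, 0.53·0.24=0.1272, 0.34·0.25=0.08500. Summing gives P(heads) = 0.26030.
P(Coin 2 | heads) = 0.1272 / 0.26030 = 0.4887.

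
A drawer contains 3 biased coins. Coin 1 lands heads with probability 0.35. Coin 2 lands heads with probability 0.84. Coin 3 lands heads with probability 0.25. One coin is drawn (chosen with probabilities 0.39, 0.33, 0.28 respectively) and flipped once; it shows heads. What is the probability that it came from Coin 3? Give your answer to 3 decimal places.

P(heads|C1) = 0.35; P(heads|C2) = 0.84; P(heads|C3) = 0.25.
Prior × likelihood for each source: 0.39·0.35=0.1365, 0.33·0.84=0.2772, 0.28·0.25=0.07000. Summing gives P(heads) = 0.48370.
P(Coin 3 | heads) = 0.07000 / 0.48370 = 0.145.

Posterior probability ≈ 0.145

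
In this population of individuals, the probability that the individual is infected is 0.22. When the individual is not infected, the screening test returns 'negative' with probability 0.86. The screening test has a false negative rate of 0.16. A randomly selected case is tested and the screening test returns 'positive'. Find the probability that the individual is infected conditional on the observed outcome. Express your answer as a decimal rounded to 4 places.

P(H | E) ≈ 0.6286

Let H be the event that the individual is infected. P(H) = 0.22, so P(¬H) = 0.78. With E the 'positive' result, P(E|H) = 0.84 and P(E|¬H) = 0.14.
P(E) = 0.84·0.22 + 0.14·0.78 = 0.18480 + 0.10920 = 0.29400.
By Bayes' theorem, P(H|E) = 0.18480 / 0.29400 = 0.6286.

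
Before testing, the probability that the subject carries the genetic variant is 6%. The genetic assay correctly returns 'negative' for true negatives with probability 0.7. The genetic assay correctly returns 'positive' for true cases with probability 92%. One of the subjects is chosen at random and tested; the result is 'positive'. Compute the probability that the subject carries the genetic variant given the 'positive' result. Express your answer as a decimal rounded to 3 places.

P(H | E) ≈ 0.164

Write H for 'the subject carries the genetic variant'. Prior odds H:¬H = 0.06/0.94 = 0.063830. For the 'positive' outcome, the likelihood ratio is 0.92/0.3 = 3.0667.
Posterior odds = 0.063830 × 3.0667 = 0.19574, so P(H|E) = 0.19574/(1+0.19574) = 0.164.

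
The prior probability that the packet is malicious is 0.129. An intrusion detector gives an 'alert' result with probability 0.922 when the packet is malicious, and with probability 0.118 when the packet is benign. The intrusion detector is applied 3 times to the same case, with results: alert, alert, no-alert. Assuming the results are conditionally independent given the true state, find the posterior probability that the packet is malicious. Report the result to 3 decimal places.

Posterior P(H) ≈ 0.444

Let H be the event that the packet is malicious; start with P(H) = 0.129. P('alert'|H) = 0.922, P('alert'|¬H) = 0.118.
Update on result 1 ('alert'): P(H) ← 0.922·0.1290 / (0.922·0.1290 + 0.118·0.8710) = 0.11894/0.22172 = 0.5364.
Update on result 2 ('alert'): P(H) ← 0.922·0.5364 / (0.922·0.5364 + 0.118·0.4636) = 0.49460/0.54930 = 0.9004.
Update on result 3 ('no-alert'): P(H) ← 0.078·0.9004 / (0.078·0.9004 + 0.882·0.0996) = 0.070233/0.15806 = 0.4443.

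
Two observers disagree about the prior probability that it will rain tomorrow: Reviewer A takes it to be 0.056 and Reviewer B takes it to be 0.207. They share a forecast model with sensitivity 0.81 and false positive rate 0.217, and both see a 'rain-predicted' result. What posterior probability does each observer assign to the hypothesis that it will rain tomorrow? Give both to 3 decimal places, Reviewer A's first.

Reviewer A: 0.181; Reviewer B: 0.494

The likelihood ratio for a 'rain-predicted' result is 0.81/0.217 = 3.7327.
Reviewer A: prior odds 0.056/0.944 = 0.059322; posterior odds 0.22143; posterior probability 0.181.
Reviewer B: prior odds 0.207/0.793 = 0.26103; posterior odds 0.97437; posterior probability 0.494.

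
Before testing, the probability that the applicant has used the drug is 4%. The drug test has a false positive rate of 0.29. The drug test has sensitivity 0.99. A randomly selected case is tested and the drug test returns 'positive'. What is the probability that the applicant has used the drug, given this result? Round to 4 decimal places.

Let H be the event that the applicant has used the drug. P(H) = 0.04, so P(¬H) = 0.96. With E the 'positive' result, P(E|H) = 0.99 and P(E|¬H) = 0.29.
P(E) = 0.99·0.04 + 0.29·0.96 = 0.039600 + 0.27840 = 0.31800.
By Bayes' theorem, P(H|E) = 0.039600 / 0.31800 = 0.1245.

P(H | E) ≈ 0.1245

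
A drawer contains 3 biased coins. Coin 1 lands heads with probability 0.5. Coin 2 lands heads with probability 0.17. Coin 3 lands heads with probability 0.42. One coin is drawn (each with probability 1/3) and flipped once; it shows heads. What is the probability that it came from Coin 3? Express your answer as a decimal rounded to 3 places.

Posterior probability ≈ 0.385

Tabulate prior·likelihood by source: [1] prior 0.333333, lik 0.5, product 0.1667; [2] prior 0.333333, lik 0.17, product 0.05667; [3] prior 0.333333, lik 0.42, product 0.1400.
Normalizing constant = 0.36333; the posterior for Coin 3 is its product over the sum, 0.1400/0.36333 = 0.385.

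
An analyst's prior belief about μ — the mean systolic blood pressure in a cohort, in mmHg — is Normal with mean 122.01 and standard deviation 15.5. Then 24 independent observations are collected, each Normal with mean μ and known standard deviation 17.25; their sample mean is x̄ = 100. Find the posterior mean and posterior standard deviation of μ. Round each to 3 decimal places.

With known σ, the Normal prior is conjugate. Weight on the data is w = (n/σ²)/(n/σ² + 1/τ₀²) = 0.0806553/(0.0806553+0.00416233) = 0.95093.
Posterior mean = w·x̄ + (1−w)·μ₀ = 0.95093·100 + 0.049074·122.01 = 101.080. Posterior variance = 1/(0.0806553+0.00416233) = 11.7900, so SD = 3.434.

Posterior mean ≈ 101.080; posterior SD ≈ 3.434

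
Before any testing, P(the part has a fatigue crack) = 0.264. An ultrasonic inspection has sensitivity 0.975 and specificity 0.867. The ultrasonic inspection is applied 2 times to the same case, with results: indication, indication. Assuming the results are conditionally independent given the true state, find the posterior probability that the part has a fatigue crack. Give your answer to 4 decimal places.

Posterior P(H) ≈ 0.9507

With H the event that the part has a fatigue crack, the joint likelihood of the observed sequence is P(data|H) = 0.975·0.975 = 0.95062 and P(data|¬H) = 0.133·0.133 = 0.017689.
Bayes: P(H|data) = 0.264·0.95062 / (0.264·0.95062 + 0.736·0.017689) = 0.25096/0.26398 = 0.9507.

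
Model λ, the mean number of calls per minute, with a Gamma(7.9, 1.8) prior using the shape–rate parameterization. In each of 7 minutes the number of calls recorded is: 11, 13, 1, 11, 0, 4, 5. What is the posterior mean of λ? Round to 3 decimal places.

Posterior mean ≈ 6.011

Total count ∑xᵢ = 45 over n = 7 minutes.
Gamma is conjugate to the Poisson likelihood: posterior is Gamma(shape = 7.9+45 = 52.9, rate = 1.8+7 = 8.8).
Posterior mean = shape/rate = 52.9/8.8 = 6.011.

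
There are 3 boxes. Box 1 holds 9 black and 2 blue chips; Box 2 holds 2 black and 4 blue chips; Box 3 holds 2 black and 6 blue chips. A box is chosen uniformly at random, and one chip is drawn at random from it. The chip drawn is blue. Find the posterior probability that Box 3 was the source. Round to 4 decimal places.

Posterior probability ≈ 0.4692

Tabulate prior·likelihood by source: [1] prior 0.333333, lik 0.1818, product 0.06061; [2] prior 0.333333, lik 0.6667, product 0.2222; [3] prior 0.333333, lik 0.75, product 0.2500.
Normalizing constant = 0.53283; the posterior for Box 3 is its product over the sum, 0.2500/0.53283 = 0.4692.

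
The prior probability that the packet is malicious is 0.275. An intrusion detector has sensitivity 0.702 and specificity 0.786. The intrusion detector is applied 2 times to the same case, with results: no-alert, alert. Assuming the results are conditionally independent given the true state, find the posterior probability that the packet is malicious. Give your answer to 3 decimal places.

With H the event that the packet is malicious, the joint likelihood of the observed sequence is P(data|H) = 0.298·0.702 = 0.20920 and P(data|¬H) = 0.786·0.214 = 0.16820.
Bayes: P(H|data) = 0.275·0.20920 / (0.275·0.20920 + 0.725·0.16820) = 0.057529/0.17948 = 0.3205.

Posterior P(H) ≈ 0.321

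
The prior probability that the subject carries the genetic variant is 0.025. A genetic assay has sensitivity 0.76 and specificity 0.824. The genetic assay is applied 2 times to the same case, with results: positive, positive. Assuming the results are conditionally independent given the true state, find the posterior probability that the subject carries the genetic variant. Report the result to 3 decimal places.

Posterior P(H) ≈ 0.323

Let H be the event that the subject carries the genetic variant; start with P(H) = 0.025. P('positive'|H) = 0.76, P('positive'|¬H) = 0.176.
Update on result 1 ('positive'): P(H) ← 0.76·0.0250 / (0.76·0.0250 + 0.176·0.9750) = 0.019000/0.19060 = 0.0997.
Update on result 2 ('positive'): P(H) ← 0.76·0.0997 / (0.76·0.0997 + 0.176·0.9003) = 0.075761/0.23422 = 0.3235.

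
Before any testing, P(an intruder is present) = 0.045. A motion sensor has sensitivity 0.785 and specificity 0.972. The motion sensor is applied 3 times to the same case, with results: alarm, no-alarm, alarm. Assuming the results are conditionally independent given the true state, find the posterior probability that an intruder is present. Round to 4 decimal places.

Let H be the event that an intruder is present; start with P(H) = 0.045. P('alarm'|H) = 0.785, P('alarm'|¬H) = 0.028.
Update on result 1 ('alarm'): P(H) ← 0.785·0.0450 / (0.785·0.0450 + 0.028·0.9550) = 0.035325/0.062065 = 0.5692.
Update on result 2 ('no-alarm'): P(H) ← 0.215·0.5692 / (0.215·0.5692 + 0.972·0.4308) = 0.12237/0.54114 = 0.2261.
Update on result 3 ('alarm'): P(H) ← 0.785·0.2261 / (0.785·0.2261 + 0.028·0.7739) = 0.17751/0.19918 = 0.8912.

Posterior P(H) ≈ 0.8912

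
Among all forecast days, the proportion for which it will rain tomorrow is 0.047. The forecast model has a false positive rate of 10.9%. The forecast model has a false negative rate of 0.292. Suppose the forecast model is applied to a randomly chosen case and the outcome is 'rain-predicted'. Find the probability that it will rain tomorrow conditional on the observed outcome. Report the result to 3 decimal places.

Let H be the event that it will rain tomorrow. P(H) = 0.047, so P(¬H) = 0.953. With E the 'rain-predicted' result, P(E|H) = 0.708 and P(E|¬H) = 0.109.
P(E) = 0.708·0.047 + 0.109·0.953 = 0.033276 + 0.10388 = 0.13715.
By Bayes' theorem, P(H|E) = 0.033276 / 0.13715 = 0.243.

P(H | E) ≈ 0.243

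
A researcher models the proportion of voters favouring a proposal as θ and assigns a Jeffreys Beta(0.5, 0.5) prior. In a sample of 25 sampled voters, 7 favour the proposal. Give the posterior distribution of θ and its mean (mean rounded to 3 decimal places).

Observing 7 successes and 18 failures updates Beta(0.5, 0.5) by adding the success and failure counts to the two shape parameters: α = 0.5+7 = 7.5, β = 0.5+18 = 18.5.
Posterior mean = α/(α+β) = 7.5/26 = 0.288.

Posterior: Beta(7.5, 18.5); mean ≈ 0.288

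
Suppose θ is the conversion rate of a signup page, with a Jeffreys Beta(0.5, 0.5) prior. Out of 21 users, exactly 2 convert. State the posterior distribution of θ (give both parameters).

Observing 2 successes and 19 failures updates Beta(0.5, 0.5) by adding the success and failure counts to the two shape parameters: α = 0.5+2 = 2.5, β = 0.5+19 = 19.5.

Posterior: Beta(2.5, 19.5)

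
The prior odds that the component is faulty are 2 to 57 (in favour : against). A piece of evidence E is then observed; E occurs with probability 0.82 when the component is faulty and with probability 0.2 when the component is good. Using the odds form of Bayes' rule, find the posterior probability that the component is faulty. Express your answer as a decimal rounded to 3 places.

Posterior probability ≈ 0.126

Prior odds = 2/57 = 0.035088.
Likelihood ratio for E = 0.82/0.2 = 4.1000.
Posterior odds = prior odds × LR = 0.14386.
Posterior probability = odds/(1+odds) = 0.14386/1.1439 = 0.126.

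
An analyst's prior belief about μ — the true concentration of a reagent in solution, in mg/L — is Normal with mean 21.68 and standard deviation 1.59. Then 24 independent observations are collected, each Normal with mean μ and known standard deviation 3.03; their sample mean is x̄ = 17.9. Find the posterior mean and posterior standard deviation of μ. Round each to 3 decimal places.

Posterior mean ≈ 18.397; posterior SD ≈ 0.576

Prior precision 1/τ₀² = 1/1.59² = 0.395554; data precision n/σ² = 24/3.03² = 2.61412.
Posterior precision = 0.395554 + 2.61412 = 3.00968, giving posterior SD = 1/√3.00968 = 0.576.
Posterior mean = (0.395554·21.68 + 2.61412·17.9) / 3.00968 = 18.397.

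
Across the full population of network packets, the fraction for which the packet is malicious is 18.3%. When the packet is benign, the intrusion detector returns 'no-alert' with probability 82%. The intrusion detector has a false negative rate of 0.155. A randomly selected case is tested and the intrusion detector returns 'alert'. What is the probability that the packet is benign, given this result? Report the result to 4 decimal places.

Write H for 'the packet is malicious'. Prior odds H:¬H = 0.183/0.817 = 0.22399. For the 'alert' outcome, the likelihood ratio is 0.845/0.18 = 4.6944.
Posterior odds = 0.22399 × 4.6944 = 1.0515, so P(H|E) = 1.0515/(1+1.0515) = 0.5126. Then P(¬H|E) = 1 − 0.5126 = 0.4874.

P(¬H | E) ≈ 0.4874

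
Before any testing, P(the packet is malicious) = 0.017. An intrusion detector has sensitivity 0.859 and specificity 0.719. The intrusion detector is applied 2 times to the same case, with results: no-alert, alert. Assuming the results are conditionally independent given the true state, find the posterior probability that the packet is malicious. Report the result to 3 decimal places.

Posterior P(H) ≈ 0.010

With H the event that the packet is malicious, the joint likelihood of the observed sequence is P(data|H) = 0.141·0.859 = 0.12112 and P(data|¬H) = 0.719·0.281 = 0.20204.
Bayes: P(H|data) = 0.017·0.12112 / (0.017·0.12112 + 0.983·0.20204) = 0.0020590/0.20066 = 0.0103.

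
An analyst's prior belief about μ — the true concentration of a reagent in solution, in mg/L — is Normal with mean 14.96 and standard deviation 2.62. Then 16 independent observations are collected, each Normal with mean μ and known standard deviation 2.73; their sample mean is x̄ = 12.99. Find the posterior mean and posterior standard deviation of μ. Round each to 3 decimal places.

Posterior mean ≈ 13.115; posterior SD ≈ 0.660

With known σ, the Normal prior is conjugate. Weight on the data is w = (n/σ²)/(n/σ² + 1/τ₀²) = 2.14682/(2.14682+0.145679) = 0.93645.
Posterior mean = w·x̄ + (1−w)·μ₀ = 0.93645·12.99 + 0.063546·14.96 = 13.115. Posterior variance = 1/(2.14682+0.145679) = 0.436206, so SD = 0.660.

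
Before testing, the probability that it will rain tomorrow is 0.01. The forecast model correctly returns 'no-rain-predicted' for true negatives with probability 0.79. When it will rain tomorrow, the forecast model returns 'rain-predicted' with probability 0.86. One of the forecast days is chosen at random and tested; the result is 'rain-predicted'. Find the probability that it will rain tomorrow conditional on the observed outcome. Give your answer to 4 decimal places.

Let H be the event that it will rain tomorrow. P(H) = 0.01, so P(¬H) = 0.99. With E the 'rain-predicted' result, P(E|H) = 0.86 and P(E|¬H) = 0.21.
P(E) = 0.86·0.01 + 0.21·0.99 = 0.0086000 + 0.20790 = 0.21650.
By Bayes' theorem, P(H|E) = 0.0086000 / 0.21650 = 0.0397.

P(H | E) ≈ 0.0397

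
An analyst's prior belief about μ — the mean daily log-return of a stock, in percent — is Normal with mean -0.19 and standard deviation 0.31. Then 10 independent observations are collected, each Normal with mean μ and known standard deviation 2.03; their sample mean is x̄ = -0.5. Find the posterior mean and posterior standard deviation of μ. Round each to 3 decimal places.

Posterior mean ≈ -0.249; posterior SD ≈ 0.279

With known σ, the Normal prior is conjugate. Weight on the data is w = (n/σ²)/(n/σ² + 1/τ₀²) = 2.42665/(2.42665+10.4058) = 0.18910.
Posterior mean = w·x̄ + (1−w)·μ₀ = 0.18910·-0.5 + 0.81090·-0.19 = -0.249. Posterior variance = 1/(2.42665+10.4058) = 0.0779272, so SD = 0.279.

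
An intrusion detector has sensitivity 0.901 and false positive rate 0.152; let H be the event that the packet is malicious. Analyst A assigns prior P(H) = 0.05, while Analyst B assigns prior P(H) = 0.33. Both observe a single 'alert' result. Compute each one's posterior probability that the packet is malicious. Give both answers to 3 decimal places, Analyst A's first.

Analyst A: 0.238; Analyst B: 0.745

The likelihood ratio for an 'alert' result is 0.901/0.152 = 5.9276.
Analyst A: prior odds 0.05/0.95 = 0.052632; posterior odds 0.31198; posterior probability 0.238.
Analyst B: prior odds 0.33/0.67 = 0.49254; posterior odds 2.9196; posterior probability 0.745.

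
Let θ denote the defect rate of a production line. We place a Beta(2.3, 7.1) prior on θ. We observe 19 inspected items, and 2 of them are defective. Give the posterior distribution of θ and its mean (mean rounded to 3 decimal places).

Posterior: Beta(4.3, 24.1); mean ≈ 0.151

The binomial likelihood is conjugate to the Beta prior: with 2 successes and 17 failures, the posterior is Beta(2.3+2, 7.1+17) = Beta(4.3, 24.1).
E[θ | data] = 4.3/(4.3+24.1) = 0.151.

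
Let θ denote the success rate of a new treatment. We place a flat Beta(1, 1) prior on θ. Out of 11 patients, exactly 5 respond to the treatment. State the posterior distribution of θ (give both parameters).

Posterior: Beta(6, 7)

Observing 5 successes and 6 failures updates Beta(1, 1) by adding the success and failure counts to the two shape parameters: α = 1+5 = 6, β = 1+6 = 7.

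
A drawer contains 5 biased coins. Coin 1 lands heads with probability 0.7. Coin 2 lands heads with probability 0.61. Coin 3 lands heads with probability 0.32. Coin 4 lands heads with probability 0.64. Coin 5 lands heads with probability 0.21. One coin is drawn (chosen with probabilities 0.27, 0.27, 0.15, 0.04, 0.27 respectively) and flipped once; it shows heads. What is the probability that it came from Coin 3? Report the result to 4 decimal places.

Posterior probability ≈ 0.0992

P(heads|C1) = 0.7; P(heads|C2) = 0.61; P(heads|C3) = 0.32; P(heads|C4) = 0.64; P(heads|C5) = 0.21.
Prior × likelihood for each source: 0.27·0.7=0.1890, 0.27·0.61=0.1647, 0.15·0.32=0.04800, 0.04·0.64=0.02560, 0.27·0.21=0.05670. Summing gives P(heads) = 0.48400.
P(Coin 3 | heads) = 0.04800 / 0.48400 = 0.0992.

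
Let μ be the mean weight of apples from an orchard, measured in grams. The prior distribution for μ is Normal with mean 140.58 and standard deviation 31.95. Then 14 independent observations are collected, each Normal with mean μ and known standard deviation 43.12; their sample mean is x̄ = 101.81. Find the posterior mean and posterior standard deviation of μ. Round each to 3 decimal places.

Posterior mean ≈ 106.273; posterior SD ≈ 10.841

With known σ, the Normal prior is conjugate. Weight on the data is w = (n/σ²)/(n/σ² + 1/τ₀²) = 0.00752958/(0.00752958+0.00097962) = 0.88487.
Posterior mean = w·x̄ + (1−w)·μ₀ = 0.88487·101.81 + 0.11513·140.58 = 106.273. Posterior variance = 1/(0.00752958+0.00097962) = 117.520, so SD = 10.841.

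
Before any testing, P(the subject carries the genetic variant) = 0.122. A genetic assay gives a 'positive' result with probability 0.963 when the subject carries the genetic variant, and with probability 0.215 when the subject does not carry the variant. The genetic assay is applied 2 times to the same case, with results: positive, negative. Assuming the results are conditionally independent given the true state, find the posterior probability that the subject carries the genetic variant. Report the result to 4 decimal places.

Let H be the event that the subject carries the genetic variant; start with P(H) = 0.122. P('positive'|H) = 0.963, P('positive'|¬H) = 0.215.
Update on result 1 ('positive'): P(H) ← 0.963·0.1220 / (0.963·0.1220 + 0.215·0.8780) = 0.11749/0.30626 = 0.3836.
Update on result 2 ('negative'): P(H) ← 0.037·0.3836 / (0.037·0.3836 + 0.785·0.6164) = 0.014194/0.49805 = 0.0285.

Posterior P(H) ≈ 0.0285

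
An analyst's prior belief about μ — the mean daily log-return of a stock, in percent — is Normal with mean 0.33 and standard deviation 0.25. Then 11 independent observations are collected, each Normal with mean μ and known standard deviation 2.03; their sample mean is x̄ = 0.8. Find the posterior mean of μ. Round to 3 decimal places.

With known σ, the Normal prior is conjugate. Weight on the data is w = (n/σ²)/(n/σ² + 1/τ₀²) = 2.66932/(2.66932+16.0000) = 0.14298.
Posterior mean = w·x̄ + (1−w)·μ₀ = 0.14298·0.8 + 0.85702·0.33 = 0.397.

Posterior mean ≈ 0.397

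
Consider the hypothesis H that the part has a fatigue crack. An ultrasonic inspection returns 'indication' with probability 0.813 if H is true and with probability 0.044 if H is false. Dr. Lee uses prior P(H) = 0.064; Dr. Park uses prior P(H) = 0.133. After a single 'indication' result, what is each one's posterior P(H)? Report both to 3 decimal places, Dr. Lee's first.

The likelihood ratio for an 'indication' result is 0.813/0.044 = 18.477.
Dr. Lee: prior odds 0.064/0.936 = 0.068376; posterior odds 1.2634; posterior probability 0.558.
Dr. Park: prior odds 0.133/0.867 = 0.15340; posterior odds 2.8345; posterior probability 0.739.

Dr. Lee: 0.558; Dr. Park: 0.739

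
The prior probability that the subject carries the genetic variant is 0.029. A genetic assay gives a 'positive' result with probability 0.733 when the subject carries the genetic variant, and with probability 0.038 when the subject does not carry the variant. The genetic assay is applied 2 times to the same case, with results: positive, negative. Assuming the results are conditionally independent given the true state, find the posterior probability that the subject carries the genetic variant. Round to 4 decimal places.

Posterior P(H) ≈ 0.1379

With H the event that the subject carries the genetic variant, the joint likelihood of the observed sequence is P(data|H) = 0.733·0.267 = 0.19571 and P(data|¬H) = 0.038·0.962 = 0.036556.
Bayes: P(H|data) = 0.029·0.19571 / (0.029·0.19571 + 0.971·0.036556) = 0.0056756/0.041171 = 0.1379.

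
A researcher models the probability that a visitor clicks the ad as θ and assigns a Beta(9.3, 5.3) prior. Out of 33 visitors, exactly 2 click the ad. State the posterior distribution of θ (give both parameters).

Posterior: Beta(11.3, 36.3)

Observing 2 successes and 31 failures updates Beta(9.3, 5.3) by adding the success and failure counts to the two shape parameters: α = 9.3+2 = 11.3, β = 5.3+31 = 36.3.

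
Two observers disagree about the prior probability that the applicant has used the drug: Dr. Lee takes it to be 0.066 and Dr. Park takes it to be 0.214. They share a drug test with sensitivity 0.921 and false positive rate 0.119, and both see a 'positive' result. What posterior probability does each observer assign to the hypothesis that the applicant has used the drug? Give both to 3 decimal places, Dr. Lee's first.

Dr. Lee: 0.354; Dr. Park: 0.678

The likelihood ratio for a 'positive' result is 0.921/0.119 = 7.7395.
Dr. Lee: prior odds 0.066/0.934 = 0.070664; posterior odds 0.54690; posterior probability 0.354.
Dr. Park: prior odds 0.214/0.786 = 0.27226; posterior odds 2.1072; posterior probability 0.678.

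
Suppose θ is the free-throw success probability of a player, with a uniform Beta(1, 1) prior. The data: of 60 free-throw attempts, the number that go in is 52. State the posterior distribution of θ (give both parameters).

Posterior: Beta(53, 9)

The binomial likelihood is conjugate to the Beta prior: with 52 successes and 8 failures, the posterior is Beta(1+52, 1+8) = Beta(53, 9).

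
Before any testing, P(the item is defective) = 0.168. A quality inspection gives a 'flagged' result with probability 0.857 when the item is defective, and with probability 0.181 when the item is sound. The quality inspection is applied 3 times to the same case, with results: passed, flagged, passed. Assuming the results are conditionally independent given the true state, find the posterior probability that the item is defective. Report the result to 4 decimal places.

Posterior P(H) ≈ 0.0283

With H the event that the item is defective, the joint likelihood of the observed sequence is P(data|H) = 0.143·0.857·0.143 = 0.017525 and P(data|¬H) = 0.819·0.181·0.819 = 0.12141.
Bayes: P(H|data) = 0.168·0.017525 / (0.168·0.017525 + 0.832·0.12141) = 0.0029442/0.10396 = 0.0283.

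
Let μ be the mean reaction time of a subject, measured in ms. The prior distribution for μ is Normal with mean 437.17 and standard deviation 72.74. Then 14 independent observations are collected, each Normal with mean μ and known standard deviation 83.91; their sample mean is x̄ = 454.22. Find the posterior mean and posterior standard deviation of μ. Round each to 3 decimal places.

With known σ, the Normal prior is conjugate. Weight on the data is w = (n/σ²)/(n/σ² + 1/τ₀²) = 0.00198839/(0.00198839+0.00018900) = 0.91320.
Posterior mean = w·x̄ + (1−w)·μ₀ = 0.91320·454.22 + 0.086800·437.17 = 452.740. Posterior variance = 1/(0.00198839+0.00018900) = 459.267, so SD = 21.431.

Posterior mean ≈ 452.740; posterior SD ≈ 21.431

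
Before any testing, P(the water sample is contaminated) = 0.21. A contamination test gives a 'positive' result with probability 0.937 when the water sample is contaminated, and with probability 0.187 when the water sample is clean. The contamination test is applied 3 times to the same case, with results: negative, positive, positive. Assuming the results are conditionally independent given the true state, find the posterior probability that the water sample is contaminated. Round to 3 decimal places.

Posterior P(H) ≈ 0.341

Let H be the event that the water sample is contaminated; start with P(H) = 0.21. P('positive'|H) = 0.937, P('positive'|¬H) = 0.187.
Update on result 1 ('negative'): P(H) ← 0.063·0.2100 / (0.063·0.2100 + 0.813·0.7900) = 0.013230/0.65550 = 0.0202.
Update on result 2 ('positive'): P(H) ← 0.937·0.0202 / (0.937·0.0202 + 0.187·0.9798) = 0.018912/0.20214 = 0.0936.
Update on result 3 ('positive'): P(H) ← 0.937·0.0936 / (0.937·0.0936 + 0.187·0.9064) = 0.087664/0.25717 = 0.3409.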